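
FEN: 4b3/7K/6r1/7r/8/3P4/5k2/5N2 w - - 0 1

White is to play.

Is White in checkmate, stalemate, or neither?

White to move; white king on h7.
In check: yes, from the black rook on h5.
King squares — g6: attacked by Be8; h6: attacked by Rh5; g7: attacked by Rg6; g8: attacked by Rg6; h8: attacked by Rh5.
Legal moves for White: none.
In check with no legal moves → checkmate.

checkmate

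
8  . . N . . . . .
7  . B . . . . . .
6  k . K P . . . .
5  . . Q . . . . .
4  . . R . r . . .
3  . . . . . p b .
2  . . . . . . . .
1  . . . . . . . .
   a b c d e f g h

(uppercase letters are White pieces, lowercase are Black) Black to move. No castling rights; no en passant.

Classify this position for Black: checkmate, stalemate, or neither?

checkmate

Black to move; black king on a6.
In check: yes, from the white bishop on b7.
King squares — a5: attacked by Qc5; b5: attacked by Qc5; b6: attacked by Qc5; a7: attacked by Qc5; b7: attacked by Kc6.
Legal moves for Black: none.
In check with no legal moves → checkmate.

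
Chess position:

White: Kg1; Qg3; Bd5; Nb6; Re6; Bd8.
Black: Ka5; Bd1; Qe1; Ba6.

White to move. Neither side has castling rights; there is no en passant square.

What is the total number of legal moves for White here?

White to move; king on g1.
In check: yes, from the black queen on e1.
Legal moves: Kh2, Kg2, Rxe1, Qxe1+.
Count: 4.

4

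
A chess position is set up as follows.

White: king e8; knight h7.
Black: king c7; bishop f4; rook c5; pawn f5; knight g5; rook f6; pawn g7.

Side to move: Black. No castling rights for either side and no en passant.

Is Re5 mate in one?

After Re5: white king on e8; in check: yes, from the black rook on e5.
King squares — d7: attacked by Kc7; e7: attacked by Re5; f7: attacked by Ng5; d8: attacked by Kc7; f8: attacked by Rf6.
White has no legal moves → checkmate.

yes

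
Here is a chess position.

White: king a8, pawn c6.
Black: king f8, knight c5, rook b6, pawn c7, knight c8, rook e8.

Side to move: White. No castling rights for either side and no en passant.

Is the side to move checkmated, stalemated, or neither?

White to move; white king on a8.
In check: no.
King squares — a7: attacked by Nc8; b7: attacked by Nc5; b8: attacked by Rb6.
Legal moves for White: none.
Not in check and no legal moves → stalemate.

stalemate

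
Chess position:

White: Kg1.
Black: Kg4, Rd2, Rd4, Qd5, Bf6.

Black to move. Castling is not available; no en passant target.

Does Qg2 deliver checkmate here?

After Qg2: white king on g1; in check: yes, from the black queen on g2.
King squares — f1: attacked by Qg2; h1: attacked by Qg2; f2: attacked by Rd2; g2: attacked by Rd2; h2: attacked by Qg2.
White has no legal moves → checkmate.

yes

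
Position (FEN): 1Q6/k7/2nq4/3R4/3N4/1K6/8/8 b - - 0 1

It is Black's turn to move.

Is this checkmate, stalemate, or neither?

Black to move; black king on a7.
In check: yes, from the white queen on b8.
King squares — a6: available; b6: attacked by Qb8; b7: attacked by Qb8; a8: attacked by Qb8; b8: available.
Legal moves for Black: Kxb8, Ka6, Qxb8+, Nxb8.
Black is in check but has 4 legal moves → neither.

neither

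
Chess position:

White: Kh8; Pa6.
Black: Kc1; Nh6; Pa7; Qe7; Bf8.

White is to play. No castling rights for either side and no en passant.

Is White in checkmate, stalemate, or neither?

White to move; white king on h8.
In check: no.
King squares — g7: attacked by Qe7; h7: attacked by Qe7; g8: attacked by Nh6.
Legal moves for White: none.
Not in check and no legal moves → stalemate.

stalemate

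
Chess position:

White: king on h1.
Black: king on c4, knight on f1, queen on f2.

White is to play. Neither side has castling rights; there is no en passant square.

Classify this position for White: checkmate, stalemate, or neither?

stalemate

White to move; white king on h1.
In check: no.
King squares — g1: attacked by Qf2; g2: attacked by Qf2; h2: attacked by Nf1.
Legal moves for White: none.
Not in check and no legal moves → stalemate.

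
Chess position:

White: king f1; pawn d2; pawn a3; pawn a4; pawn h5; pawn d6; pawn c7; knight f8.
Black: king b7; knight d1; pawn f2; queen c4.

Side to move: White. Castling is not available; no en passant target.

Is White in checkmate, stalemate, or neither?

neither

White to move; white king on f1.
In check: yes, from the black queen on c4.
King squares — e1: attacked by Pf2; g1: attacked by Pf2; e2: attacked by Qc4; f2: attacked by Nd1; g2: available.
Legal moves for White: Kg2, d3.
White is in check but has 2 legal moves → neither.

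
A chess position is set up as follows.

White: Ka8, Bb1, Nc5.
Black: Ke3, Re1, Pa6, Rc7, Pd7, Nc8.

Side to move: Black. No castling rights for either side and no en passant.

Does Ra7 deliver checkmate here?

no

After Ra7: white king on a8; in check: yes, from the black rook on a7.
White has 1 legal reply: Kb8.
In check but a legal move exists → not checkmate.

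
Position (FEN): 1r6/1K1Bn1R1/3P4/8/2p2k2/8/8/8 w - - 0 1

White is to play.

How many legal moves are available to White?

White to move; king on b7.
In check: yes, from the black rook on b8.
Legal moves: Kxb8, Kc7, Ka7, Ka6.
Count: 4.

4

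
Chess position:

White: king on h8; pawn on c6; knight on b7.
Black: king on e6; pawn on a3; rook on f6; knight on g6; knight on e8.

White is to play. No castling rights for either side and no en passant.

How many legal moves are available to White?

2

White to move; king on h8.
In check: yes, from the black knight on g6.
Legal moves: Kg8, Kh7.
Count: 2.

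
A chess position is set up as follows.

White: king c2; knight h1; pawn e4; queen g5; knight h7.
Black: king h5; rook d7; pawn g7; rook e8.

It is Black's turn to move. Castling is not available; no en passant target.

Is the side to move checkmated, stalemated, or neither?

checkmate

Black to move; black king on h5.
In check: yes, from the white queen on g5.
King squares — g4: attacked by Qg5; h4: attacked by Qg5; g5: attacked by Nh7; g6: attacked by Qg5; h6: attacked by Qg5.
Legal moves for Black: none.
In check with no legal moves → checkmate.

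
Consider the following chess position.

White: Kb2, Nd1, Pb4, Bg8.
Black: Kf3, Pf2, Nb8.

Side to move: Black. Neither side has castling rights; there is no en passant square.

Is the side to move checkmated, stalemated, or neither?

neither

Black to move; black king on f3.
In check: no.
Legal moves for Black: Nd7, Nc6, Na6, Kg4, Kf4, Ke4, Kg3, Kg2, Ke2, f1=Q, f1=R, f1=B, f1=N.
Black has 13 legal moves and is not in check → neither.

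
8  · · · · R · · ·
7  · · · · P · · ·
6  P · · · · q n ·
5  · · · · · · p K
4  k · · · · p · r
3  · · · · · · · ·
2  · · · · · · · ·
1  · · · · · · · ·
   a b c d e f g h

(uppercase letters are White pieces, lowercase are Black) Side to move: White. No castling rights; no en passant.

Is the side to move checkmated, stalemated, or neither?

checkmate

White to move; white king on h5.
In check: yes, from the black rook on h4.
King squares — g4: attacked by Rh4; h4: attacked by Pg5; g5: attacked by Qf6; g6: attacked by Qf6; h6: attacked by Rh4.
Legal moves for White: none.
In check with no legal moves → checkmate.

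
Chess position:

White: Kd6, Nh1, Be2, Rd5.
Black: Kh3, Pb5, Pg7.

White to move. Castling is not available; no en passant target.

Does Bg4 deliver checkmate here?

After Bg4: black king on h3; in check: yes, from the white bishop on g4.
Black has 4 legal replies: Kh4, Kxg4, Kh2, Kg2.
In check but a legal move exists → not checkmate.

no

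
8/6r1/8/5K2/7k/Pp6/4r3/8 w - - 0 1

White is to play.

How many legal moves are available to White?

White to move; king on f5.
In check: no.
Legal moves: Kf6, Kf4, a4.
Count: 3.

3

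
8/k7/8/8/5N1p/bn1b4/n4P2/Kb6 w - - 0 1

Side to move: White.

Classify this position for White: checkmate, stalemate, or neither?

checkmate

White to move; white king on a1.
In check: yes, from the black knight on b3.
King squares — b1: attacked by Bd3; a2: attacked by Bb1; b2: attacked by Ba3.
Legal moves for White: none.
In check with no legal moves → checkmate.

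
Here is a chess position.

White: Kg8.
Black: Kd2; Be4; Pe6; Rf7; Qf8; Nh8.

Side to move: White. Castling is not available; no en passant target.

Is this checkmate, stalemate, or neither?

White to move; white king on g8.
In check: yes, from the black queen on f8.
King squares — f7: attacked by Qf8; g7: attacked by Rf7; h7: attacked by Be4; f8: attacked by Rf7; h8: attacked by Qf8.
Legal moves for White: none.
In check with no legal moves → checkmate.

checkmate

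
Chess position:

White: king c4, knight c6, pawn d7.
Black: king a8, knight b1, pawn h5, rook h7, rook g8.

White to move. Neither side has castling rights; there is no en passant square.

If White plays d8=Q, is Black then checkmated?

After d8=Q: black king on a8; in check: yes, from the white queen on d8.
Black has 2 legal replies: Kb7, Rxd8.
In check but a legal move exists → not checkmate.

no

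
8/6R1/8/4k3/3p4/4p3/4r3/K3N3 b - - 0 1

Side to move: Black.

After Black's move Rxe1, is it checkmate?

After Rxe1: white king on a1; in check: yes, from the black rook on e1.
White has 2 legal replies: Kb2, Ka2.
In check but a legal move exists → not checkmate.

no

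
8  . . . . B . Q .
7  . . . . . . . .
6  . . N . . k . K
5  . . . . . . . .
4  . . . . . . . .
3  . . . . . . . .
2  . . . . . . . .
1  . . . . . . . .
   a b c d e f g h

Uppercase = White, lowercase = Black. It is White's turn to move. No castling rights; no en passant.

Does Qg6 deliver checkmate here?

yes

After Qg6: black king on f6; in check: yes, from the white queen on g6.
King squares — e5: attacked by Nc6; f5: attacked by Qg6; g5: attacked by Qg6; e6: attacked by Qg6; g6: attacked by Kh6; e7: attacked by Nc6; f7: attacked by Qg6; g7: attacked by Qg6.
Black has no legal moves → checkmate.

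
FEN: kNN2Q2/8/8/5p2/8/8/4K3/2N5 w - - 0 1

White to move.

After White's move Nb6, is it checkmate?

After Nb6: black king on a8; in check: yes, from the white knight on b6.
Black has 2 legal replies: Kb7, Ka7.
In check but a legal move exists → not checkmate.

no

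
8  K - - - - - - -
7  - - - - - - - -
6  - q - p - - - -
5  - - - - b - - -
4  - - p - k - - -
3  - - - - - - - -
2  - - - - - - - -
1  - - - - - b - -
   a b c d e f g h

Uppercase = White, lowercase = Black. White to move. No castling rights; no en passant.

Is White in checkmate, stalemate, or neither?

White to move; white king on a8.
In check: no.
King squares — a7: attacked by Qb6; b7: attacked by Qb6; b8: attacked by Qb6.
Legal moves for White: none.
Not in check and no legal moves → stalemate.

stalemate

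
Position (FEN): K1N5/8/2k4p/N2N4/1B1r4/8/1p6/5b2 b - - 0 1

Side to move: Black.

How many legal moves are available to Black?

Black to move; king on c6.
In check: yes, from the white knight on a5.
Legal moves: Kd7, Kxd5, Kb5.
Count: 3.

3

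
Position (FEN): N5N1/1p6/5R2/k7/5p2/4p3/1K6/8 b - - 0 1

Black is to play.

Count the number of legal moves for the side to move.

Black to move; king on a5.
In check: no.
Legal moves: Kb5, Kb4, Ka4, b6, f3, e2, b5.
Count: 7.

7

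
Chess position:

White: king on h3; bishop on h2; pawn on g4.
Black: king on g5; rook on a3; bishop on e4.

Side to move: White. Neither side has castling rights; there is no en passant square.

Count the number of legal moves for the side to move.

White to move; king on h3.
In check: yes, from the black rook on a3.
Legal moves: Bg3.
Count: 1.

1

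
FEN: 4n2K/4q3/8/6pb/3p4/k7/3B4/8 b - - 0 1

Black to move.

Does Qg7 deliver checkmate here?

yes

After Qg7: white king on h8; in check: yes, from the black queen on g7.
King squares — g7: attacked by Ne8; h7: attacked by Qg7; g8: attacked by Qg7.
White has no legal moves → checkmate.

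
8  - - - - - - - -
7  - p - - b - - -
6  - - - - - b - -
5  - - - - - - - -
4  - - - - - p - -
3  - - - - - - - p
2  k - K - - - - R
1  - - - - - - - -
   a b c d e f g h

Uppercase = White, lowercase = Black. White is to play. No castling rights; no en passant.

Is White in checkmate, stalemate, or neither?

neither

White to move; white king on c2.
In check: no.
Legal moves for White: Rxh3, Rg2, Rf2, Re2, Rd2, Rh1, Kd3+, Kd2, Kd1+, Kc1+.
White has 10 legal moves and is not in check → neither.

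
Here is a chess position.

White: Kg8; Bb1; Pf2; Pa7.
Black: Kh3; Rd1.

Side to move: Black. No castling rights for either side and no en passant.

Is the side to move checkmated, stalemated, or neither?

neither

Black to move; black king on h3.
In check: no.
Legal moves for Black: Kh4, Kg4, Kh2, Kg2, Rd8+, Rd7, Rd6, Rd5, Rd4, Rd3, Rd2, Rh1, Rg1+, Rf1, Re1, Rc1, Rxb1.
Black has 17 legal moves and is not in check → neither.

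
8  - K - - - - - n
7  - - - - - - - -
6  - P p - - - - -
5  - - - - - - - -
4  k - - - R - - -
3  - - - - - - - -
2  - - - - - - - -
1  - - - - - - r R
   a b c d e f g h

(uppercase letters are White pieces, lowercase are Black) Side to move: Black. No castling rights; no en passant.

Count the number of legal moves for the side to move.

4

Black to move; king on a4.
In check: yes, from the white rook on e4.
Legal moves: Kb5, Ka5, Kb3, Ka3.
Count: 4.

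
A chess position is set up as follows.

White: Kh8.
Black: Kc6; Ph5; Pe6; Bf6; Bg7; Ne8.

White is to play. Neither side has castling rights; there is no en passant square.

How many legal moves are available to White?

White to move; king on h8.
In check: yes, from the black bishop on g7.
Legal moves: Kg8, Kh7.
Count: 2.

2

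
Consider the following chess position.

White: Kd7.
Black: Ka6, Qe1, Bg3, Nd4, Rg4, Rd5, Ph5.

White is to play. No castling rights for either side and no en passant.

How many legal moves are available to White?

1

White to move; king on d7.
In check: yes, from the black rook on d5.
Legal moves: Kc8.
Count: 1.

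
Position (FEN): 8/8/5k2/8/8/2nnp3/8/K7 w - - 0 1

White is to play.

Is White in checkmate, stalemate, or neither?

stalemate

White to move; white king on a1.
In check: no.
King squares — b1: attacked by Nc3; a2: attacked by Nc3; b2: attacked by Nd3.
Legal moves for White: none.
Not in check and no legal moves → stalemate.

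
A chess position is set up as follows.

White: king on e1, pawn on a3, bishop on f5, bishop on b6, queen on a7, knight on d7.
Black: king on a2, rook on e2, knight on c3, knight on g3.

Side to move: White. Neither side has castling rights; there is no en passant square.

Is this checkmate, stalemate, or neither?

checkmate

White to move; white king on e1.
In check: yes, from the black rook on e2.
King squares — d1: attacked by Nc3; f1: attacked by Ng3; d2: attacked by Re2; e2: attacked by Nc3; f2: attacked by Re2.
Legal moves for White: none.
In check with no legal moves → checkmate.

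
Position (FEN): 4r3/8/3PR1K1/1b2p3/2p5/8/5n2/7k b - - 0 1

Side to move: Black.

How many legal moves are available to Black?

Black to move; king on h1.
In check: no.
Legal moves: Rh8, Rg8+, Rf8, Rd8, Rc8, Rb8, Ra8, Re7, Rxe6+, Bd7, Bc6, Ba6, Ba4, Ng4, Ne4, Nh3, Nd3, Nd1, Kh2, Kg2, Kg1, e4, c3.
Count: 23.

23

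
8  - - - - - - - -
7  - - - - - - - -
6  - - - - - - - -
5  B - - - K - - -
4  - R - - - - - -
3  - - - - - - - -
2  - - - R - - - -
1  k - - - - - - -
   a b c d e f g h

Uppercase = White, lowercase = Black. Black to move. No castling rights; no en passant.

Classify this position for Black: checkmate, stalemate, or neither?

Black to move; black king on a1.
In check: no.
King squares — b1: attacked by Rb4; a2: attacked by Rd2; b2: attacked by Rd2.
Legal moves for Black: none.
Not in check and no legal moves → stalemate.

stalemate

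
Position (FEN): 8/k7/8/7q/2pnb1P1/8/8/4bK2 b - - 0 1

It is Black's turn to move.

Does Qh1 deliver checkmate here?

After Qh1: white king on f1; in check: yes, from the black queen on h1.
King squares — e1: attacked by Qh1; g1: attacked by Qh1; e2: attacked by Nd4; f2: attacked by Be1; g2: attacked by Qh1.
White has no legal moves → checkmate.

yes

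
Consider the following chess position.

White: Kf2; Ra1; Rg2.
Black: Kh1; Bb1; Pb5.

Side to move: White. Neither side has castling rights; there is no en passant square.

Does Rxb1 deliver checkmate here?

After Rxb1: black king on h1; in check: yes, from the white rook on b1.
King squares — g1: attacked by Rb1; g2: attacked by Kf2; h2: attacked by Rg2.
Black has no legal moves → checkmate.

yes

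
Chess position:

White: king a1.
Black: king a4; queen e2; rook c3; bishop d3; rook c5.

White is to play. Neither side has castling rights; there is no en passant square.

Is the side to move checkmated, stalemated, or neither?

stalemate

White to move; white king on a1.
In check: no.
King squares — b1: attacked by Bd3; a2: attacked by Qe2; b2: attacked by Qe2.
Legal moves for White: none.
Not in check and no legal moves → stalemate.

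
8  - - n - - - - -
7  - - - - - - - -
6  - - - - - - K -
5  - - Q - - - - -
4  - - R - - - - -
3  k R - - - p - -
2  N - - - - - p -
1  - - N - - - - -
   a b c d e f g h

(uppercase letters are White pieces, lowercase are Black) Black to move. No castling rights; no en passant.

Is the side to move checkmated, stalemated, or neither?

checkmate

Black to move; black king on a3.
In check: yes, from the white rook on b3 and the white queen on c5.
King squares — a2: attacked by Nc1; b2: attacked by Rb3; b3: attacked by Nc1; a4: attacked by Rc4; b4: attacked by Na2.
Legal moves for Black: none.
In check with no legal moves → checkmate.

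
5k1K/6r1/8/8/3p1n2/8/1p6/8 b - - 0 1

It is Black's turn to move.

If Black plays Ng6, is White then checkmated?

After Ng6: white king on h8; in check: yes, from the black knight on g6.
King squares — g7: attacked by Kf8; h7: attacked by Rg7; g8: attacked by Rg7.
White has no legal moves → checkmate.

yes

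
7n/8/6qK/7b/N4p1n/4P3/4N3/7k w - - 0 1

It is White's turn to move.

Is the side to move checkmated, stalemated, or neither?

White to move; white king on h6.
In check: yes, from the black queen on g6.
King squares — g5: attacked by Qg6; h5: attacked by Qg6; g6: attacked by Nh4; g7: attacked by Qg6; h7: attacked by Qg6.
Legal moves for White: none.
In check with no legal moves → checkmate.

checkmate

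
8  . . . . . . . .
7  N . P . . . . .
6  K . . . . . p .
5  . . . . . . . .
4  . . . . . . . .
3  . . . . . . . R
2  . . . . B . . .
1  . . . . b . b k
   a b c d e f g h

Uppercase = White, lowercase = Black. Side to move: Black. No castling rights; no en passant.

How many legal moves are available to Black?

Black to move; king on h1.
In check: yes, from the white rook on h3.
Legal moves: Kg2, Bh2.
Count: 2.

2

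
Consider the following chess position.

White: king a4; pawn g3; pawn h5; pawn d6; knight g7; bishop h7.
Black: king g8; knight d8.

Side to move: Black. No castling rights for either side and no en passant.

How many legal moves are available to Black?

5

Black to move; king on g8.
In check: yes, from the white bishop on h7.
Legal moves: Kh8, Kf8, Kxh7, Kxg7, Kf7.
Count: 5.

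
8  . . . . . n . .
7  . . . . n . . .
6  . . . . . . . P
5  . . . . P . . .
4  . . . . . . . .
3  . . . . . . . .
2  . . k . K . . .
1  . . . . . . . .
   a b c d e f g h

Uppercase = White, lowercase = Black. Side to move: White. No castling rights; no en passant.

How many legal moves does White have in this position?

7

White to move; king on e2.
In check: no.
Legal moves: Kf3, Ke3, Kf2, Kf1, Ke1, h7, e6.
Count: 7.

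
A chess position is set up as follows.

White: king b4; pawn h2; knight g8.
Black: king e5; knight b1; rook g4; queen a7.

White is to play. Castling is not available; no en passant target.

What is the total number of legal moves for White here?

White to move; king on b4.
In check: yes, from the black rook on g4.
Legal moves: Kb5, Kb3.
Count: 2.

2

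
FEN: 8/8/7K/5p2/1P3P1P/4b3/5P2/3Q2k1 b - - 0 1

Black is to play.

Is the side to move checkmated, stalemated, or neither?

Black to move; black king on g1.
In check: yes, from the white queen on d1.
King squares — f1: attacked by Qd1; h1: attacked by Qd1; f2: available; g2: available; h2: available.
Legal moves for Black: Kh2, Kg2, Kxf2.
Black is in check but has 3 legal moves → neither.

neither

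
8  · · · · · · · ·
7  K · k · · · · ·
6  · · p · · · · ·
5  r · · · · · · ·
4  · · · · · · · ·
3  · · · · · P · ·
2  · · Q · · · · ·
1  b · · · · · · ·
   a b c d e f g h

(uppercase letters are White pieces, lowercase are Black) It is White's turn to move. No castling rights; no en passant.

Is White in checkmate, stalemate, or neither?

White to move; white king on a7.
In check: yes, from the black rook on a5.
King squares — a6: attacked by Ra5; b6: attacked by Kc7; b7: attacked by Kc7; a8: attacked by Ra5; b8: attacked by Kc7.
Legal moves for White: none.
In check with no legal moves → checkmate.

checkmate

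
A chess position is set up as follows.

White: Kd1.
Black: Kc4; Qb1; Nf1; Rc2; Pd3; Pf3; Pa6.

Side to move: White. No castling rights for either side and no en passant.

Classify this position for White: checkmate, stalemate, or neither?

White to move; white king on d1.
In check: yes, from the black queen on b1.
King squares — c1: attacked by Qb1; e1: attacked by Qb1; c2: attacked by Qb1; d2: attacked by Nf1; e2: attacked by Rc2.
Legal moves for White: none.
In check with no legal moves → checkmate.

checkmate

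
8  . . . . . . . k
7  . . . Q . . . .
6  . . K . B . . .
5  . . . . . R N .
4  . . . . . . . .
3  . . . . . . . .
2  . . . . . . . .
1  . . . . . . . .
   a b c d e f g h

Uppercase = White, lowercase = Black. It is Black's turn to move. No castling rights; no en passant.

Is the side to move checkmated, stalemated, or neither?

stalemate

Black to move; black king on h8.
In check: no.
King squares — g7: attacked by Qd7; h7: attacked by Ng5; g8: attacked by Be6.
Legal moves for Black: none.
Not in check and no legal moves → stalemate.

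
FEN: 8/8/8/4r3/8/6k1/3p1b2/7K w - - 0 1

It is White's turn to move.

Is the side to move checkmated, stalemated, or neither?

White to move; white king on h1.
In check: no.
King squares — g1: attacked by Bf2; g2: attacked by Kg3; h2: attacked by Kg3.
Legal moves for White: none.
Not in check and no legal moves → stalemate.

stalemate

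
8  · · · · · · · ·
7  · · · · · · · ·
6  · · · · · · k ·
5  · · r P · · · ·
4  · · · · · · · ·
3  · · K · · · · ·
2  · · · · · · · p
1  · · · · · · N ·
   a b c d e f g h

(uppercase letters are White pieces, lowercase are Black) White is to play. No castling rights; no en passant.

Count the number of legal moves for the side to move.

White to move; king on c3.
In check: yes, from the black rook on c5.
Legal moves: Kd4, Kb4, Kd3, Kb3, Kd2, Kb2.
Count: 6.

6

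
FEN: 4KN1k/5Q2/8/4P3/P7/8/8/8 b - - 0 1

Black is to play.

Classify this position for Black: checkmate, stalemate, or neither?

Black to move; black king on h8.
In check: no.
King squares — g7: attacked by Qf7; h7: attacked by Qf7; g8: attacked by Qf7.
Legal moves for Black: none.
Not in check and no legal moves → stalemate.

stalemate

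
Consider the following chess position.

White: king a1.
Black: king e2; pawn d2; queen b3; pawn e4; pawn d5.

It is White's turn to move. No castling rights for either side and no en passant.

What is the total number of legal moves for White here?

0

White to move; king on a1.
In check: no.
Legal moves: none.
Count: 0.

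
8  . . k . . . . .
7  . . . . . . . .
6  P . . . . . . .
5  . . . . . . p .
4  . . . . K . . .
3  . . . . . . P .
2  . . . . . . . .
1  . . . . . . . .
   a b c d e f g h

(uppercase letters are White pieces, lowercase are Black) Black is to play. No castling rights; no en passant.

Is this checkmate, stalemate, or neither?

Black to move; black king on c8.
In check: no.
Legal moves for Black: Kd8, Kb8, Kd7, Kc7, g4.
Black has 5 legal moves and is not in check → neither.

neither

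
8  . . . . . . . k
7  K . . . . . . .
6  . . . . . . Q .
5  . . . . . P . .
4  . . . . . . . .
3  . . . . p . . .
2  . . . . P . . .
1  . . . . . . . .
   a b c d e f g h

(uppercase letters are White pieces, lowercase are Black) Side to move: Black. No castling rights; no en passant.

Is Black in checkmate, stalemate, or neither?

stalemate

Black to move; black king on h8.
In check: no.
King squares — g7: attacked by Qg6; h7: attacked by Qg6; g8: attacked by Qg6.
Legal moves for Black: none.
Not in check and no legal moves → stalemate.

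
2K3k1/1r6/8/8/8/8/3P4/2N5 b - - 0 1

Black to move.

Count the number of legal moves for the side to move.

Black to move; king on g8.
In check: no.
Legal moves: Kh8, Kf8, Kh7, Kg7, Kf7, Rb8+, Rh7, Rg7, Rf7, Re7, Rd7, Rc7+, Ra7, Rb6, Rb5, Rb4, Rb3, Rb2, Rb1.
Count: 19.

19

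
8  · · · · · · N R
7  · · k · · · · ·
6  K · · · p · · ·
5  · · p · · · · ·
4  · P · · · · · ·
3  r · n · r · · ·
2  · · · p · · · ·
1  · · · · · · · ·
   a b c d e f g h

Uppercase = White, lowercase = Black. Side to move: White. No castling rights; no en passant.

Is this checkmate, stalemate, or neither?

White to move; white king on a6.
In check: yes, from the black rook on a3.
King squares — a5: attacked by Ra3; b5: attacked by Nc3; b6: attacked by Kc7; a7: attacked by Ra3; b7: attacked by Kc7.
Legal moves for White: none.
In check with no legal moves → checkmate.

checkmate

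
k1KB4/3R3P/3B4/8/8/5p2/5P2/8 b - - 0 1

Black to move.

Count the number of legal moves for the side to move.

0

Black to move; king on a8.
In check: no.
Legal moves: none.
Count: 0.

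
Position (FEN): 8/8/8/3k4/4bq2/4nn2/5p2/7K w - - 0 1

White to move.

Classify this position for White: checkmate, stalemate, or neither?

White to move; white king on h1.
In check: no.
King squares — g1: attacked by Pf2; g2: attacked by Ne3; h2: attacked by Nf3.
Legal moves for White: none.
Not in check and no legal moves → stalemate.

stalemate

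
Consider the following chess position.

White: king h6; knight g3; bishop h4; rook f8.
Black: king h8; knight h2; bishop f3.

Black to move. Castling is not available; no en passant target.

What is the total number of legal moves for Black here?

Black to move; king on h8.
In check: yes, from the white rook on f8.
Legal moves: none.
Count: 0.

0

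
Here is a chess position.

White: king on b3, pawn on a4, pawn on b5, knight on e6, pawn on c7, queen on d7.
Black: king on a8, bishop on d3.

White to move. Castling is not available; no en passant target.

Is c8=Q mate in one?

yes

After c8=Q: black king on a8; in check: yes, from the white queen on c8.
King squares — a7: attacked by Qd7; b7: attacked by Qd7; b8: attacked by Qc8.
Black has no legal moves → checkmate.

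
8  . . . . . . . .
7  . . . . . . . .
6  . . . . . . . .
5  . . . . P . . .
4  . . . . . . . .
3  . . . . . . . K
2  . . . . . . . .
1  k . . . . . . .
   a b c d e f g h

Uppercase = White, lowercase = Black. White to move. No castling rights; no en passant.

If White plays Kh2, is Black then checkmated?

After Kh2: black king on a1; in check: no.
Black is not in check, so this cannot be checkmate.

no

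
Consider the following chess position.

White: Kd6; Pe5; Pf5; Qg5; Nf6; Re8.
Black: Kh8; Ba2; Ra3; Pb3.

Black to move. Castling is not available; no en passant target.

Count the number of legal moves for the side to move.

Black to move; king on h8.
In check: yes, from the white rook on e8.
Legal moves: none.
Count: 0.

0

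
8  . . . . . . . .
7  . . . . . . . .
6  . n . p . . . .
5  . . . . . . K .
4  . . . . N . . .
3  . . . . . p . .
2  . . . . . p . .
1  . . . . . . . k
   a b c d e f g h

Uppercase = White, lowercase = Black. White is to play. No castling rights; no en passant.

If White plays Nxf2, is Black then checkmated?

After Nxf2: black king on h1; in check: yes, from the white knight on f2.
Black has 3 legal replies: Kh2, Kg2, Kg1.
In check but a legal move exists → not checkmate.

no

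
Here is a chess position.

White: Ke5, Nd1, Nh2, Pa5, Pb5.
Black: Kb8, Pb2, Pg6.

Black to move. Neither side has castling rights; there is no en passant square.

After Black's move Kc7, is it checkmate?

no

After Kc7: white king on e5; in check: no.
White is not in check, so this cannot be checkmate.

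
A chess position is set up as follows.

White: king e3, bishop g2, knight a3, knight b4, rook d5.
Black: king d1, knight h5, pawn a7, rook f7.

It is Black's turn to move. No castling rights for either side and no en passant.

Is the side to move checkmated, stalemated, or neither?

Black to move; black king on d1.
In check: yes, from the white rook on d5.
Legal moves for Black: Ke1, Kc1.
Black is in check but has 2 legal moves → neither.

neither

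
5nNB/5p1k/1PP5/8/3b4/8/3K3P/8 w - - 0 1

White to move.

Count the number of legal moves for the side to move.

White to move; king on d2.
In check: no.
Legal moves: Bg7, Bf6, Be5, Bxd4, Ne7, Nh6, Nf6+, Kd3, Ke2, Kc2, Ke1, Kd1, Kc1, c7, b7, h3, h4.
Count: 17.

17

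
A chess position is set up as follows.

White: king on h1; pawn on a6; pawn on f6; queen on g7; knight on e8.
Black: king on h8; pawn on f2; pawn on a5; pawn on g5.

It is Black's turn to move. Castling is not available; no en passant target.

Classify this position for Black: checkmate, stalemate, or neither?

Black to move; black king on h8.
In check: yes, from the white queen on g7.
King squares — g7: attacked by Pf6; h7: attacked by Qg7; g8: attacked by Qg7.
Legal moves for Black: none.
In check with no legal moves → checkmate.

checkmate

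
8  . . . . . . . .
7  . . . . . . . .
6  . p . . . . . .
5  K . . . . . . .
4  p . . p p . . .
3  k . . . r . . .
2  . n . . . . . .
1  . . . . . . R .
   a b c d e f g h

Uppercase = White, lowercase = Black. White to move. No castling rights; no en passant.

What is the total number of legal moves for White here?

White to move; king on a5.
In check: yes, from the black pawn on b6.
Legal moves: Kxb6, Ka6, Kb5.
Count: 3.

3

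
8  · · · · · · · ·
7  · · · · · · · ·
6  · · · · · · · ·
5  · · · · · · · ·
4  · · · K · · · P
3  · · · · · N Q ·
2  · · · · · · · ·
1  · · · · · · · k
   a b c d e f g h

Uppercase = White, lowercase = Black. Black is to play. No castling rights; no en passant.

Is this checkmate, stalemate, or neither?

stalemate

Black to move; black king on h1.
In check: no.
King squares — g1: attacked by Nf3; g2: attacked by Qg3; h2: attacked by Nf3.
Legal moves for Black: none.
Not in check and no legal moves → stalemate.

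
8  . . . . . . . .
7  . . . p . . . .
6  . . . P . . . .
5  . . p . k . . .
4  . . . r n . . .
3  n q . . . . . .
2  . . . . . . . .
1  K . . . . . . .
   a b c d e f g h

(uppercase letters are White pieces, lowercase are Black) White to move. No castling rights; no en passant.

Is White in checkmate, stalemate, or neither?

stalemate

White to move; white king on a1.
In check: no.
King squares — b1: attacked by Na3; a2: attacked by Qb3; b2: attacked by Qb3.
Legal moves for White: none.
Not in check and no legal moves → stalemate.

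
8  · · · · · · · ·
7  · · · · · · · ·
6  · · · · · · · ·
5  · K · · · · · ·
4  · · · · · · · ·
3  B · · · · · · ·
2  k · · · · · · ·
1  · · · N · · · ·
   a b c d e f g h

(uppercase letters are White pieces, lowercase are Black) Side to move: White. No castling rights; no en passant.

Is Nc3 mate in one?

After Nc3: black king on a2; in check: yes, from the white knight on c3.
Black has 3 legal replies: Kb3, Kxa3, Ka1.
In check but a legal move exists → not checkmate.

no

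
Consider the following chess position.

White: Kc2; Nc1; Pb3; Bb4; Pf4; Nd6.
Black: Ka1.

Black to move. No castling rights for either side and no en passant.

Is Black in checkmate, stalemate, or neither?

stalemate

Black to move; black king on a1.
In check: no.
King squares — b1: attacked by Kc2; a2: attacked by Nc1; b2: attacked by Kc2.
Legal moves for Black: none.
Not in check and no legal moves → stalemate.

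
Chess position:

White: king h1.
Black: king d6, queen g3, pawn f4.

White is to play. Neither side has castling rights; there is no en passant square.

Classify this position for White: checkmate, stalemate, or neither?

White to move; white king on h1.
In check: no.
King squares — g1: attacked by Qg3; g2: attacked by Qg3; h2: attacked by Qg3.
Legal moves for White: none.
Not in check and no legal moves → stalemate.

stalemate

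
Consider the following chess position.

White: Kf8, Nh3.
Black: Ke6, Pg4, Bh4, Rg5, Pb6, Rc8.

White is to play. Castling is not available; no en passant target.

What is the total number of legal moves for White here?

White to move; king on f8.
In check: yes, from the black rook on c8.
Legal moves: none.
Count: 0.

0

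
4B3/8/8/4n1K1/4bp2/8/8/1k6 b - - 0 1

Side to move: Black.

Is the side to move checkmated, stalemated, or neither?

Black to move; black king on b1.
In check: no.
Legal moves for Black include: Nf7+, Nd7, Ng6, Nc6, Ng4, Nc4, Nf3+, Nd3, Ba8, Bh7, Bb7, Bg6, Bc6, Bf5, Bd5, Bf3, Bd3, Bg2, ... (list truncated; more exist).
Black has legal moves and is not in check → neither.

neither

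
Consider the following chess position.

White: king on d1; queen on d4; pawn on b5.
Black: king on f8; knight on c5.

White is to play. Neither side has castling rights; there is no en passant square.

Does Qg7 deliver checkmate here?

After Qg7: black king on f8; in check: yes, from the white queen on g7.
Black has 2 legal replies: Ke8, Kxg7.
In check but a legal move exists → not checkmate.

no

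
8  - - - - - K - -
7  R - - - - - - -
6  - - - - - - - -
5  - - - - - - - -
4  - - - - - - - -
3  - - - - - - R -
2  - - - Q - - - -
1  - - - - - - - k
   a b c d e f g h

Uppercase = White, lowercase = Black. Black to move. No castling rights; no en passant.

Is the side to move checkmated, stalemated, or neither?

Black to move; black king on h1.
In check: no.
King squares — g1: attacked by Rg3; g2: attacked by Qd2; h2: attacked by Qd2.
Legal moves for Black: none.
Not in check and no legal moves → stalemate.

stalemate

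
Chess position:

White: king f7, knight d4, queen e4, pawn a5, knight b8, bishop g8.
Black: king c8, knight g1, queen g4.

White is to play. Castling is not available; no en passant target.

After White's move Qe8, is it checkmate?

no

After Qe8: black king on c8; in check: yes, from the white queen on e8.
Black has 2 legal replies: Kc7, Kb7.
In check but a legal move exists → not checkmate.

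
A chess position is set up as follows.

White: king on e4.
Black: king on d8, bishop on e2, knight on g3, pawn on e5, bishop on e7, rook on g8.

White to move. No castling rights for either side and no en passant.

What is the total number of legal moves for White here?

White to move; king on e4.
In check: yes, from the black knight on g3.
Legal moves: Kxe5, Kd5, Ke3.
Count: 3.

3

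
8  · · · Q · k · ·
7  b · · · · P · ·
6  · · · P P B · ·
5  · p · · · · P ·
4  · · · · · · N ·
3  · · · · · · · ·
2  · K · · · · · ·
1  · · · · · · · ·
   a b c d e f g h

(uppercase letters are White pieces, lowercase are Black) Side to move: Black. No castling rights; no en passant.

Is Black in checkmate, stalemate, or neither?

checkmate

Black to move; black king on f8.
In check: yes, from the white queen on d8.
King squares — e7: attacked by Pd6; f7: attacked by Pe6; g7: attacked by Bf6; e8: attacked by Pf7; g8: attacked by Pf7.
Legal moves for Black: none.
In check with no legal moves → checkmate.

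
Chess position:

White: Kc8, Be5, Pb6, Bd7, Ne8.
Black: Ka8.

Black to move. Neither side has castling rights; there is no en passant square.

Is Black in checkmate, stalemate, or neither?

Black to move; black king on a8.
In check: no.
King squares — a7: attacked by Pb6; b7: attacked by Kc8; b8: attacked by Be5.
Legal moves for Black: none.
Not in check and no legal moves → stalemate.

stalemate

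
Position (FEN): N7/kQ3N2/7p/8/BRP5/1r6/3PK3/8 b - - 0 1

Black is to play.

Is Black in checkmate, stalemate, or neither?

checkmate

Black to move; black king on a7.
In check: yes, from the white queen on b7.
King squares — a6: attacked by Qb7; b6: attacked by Rb4; b7: attacked by Rb4; a8: attacked by Qb7; b8: attacked by Qb7.
Legal moves for Black: none.
In check with no legal moves → checkmate.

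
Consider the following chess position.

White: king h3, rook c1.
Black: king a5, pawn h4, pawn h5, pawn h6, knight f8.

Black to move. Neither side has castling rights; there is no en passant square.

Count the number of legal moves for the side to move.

Black to move; king on a5.
In check: no.
Legal moves: Nh7, Nd7, Ng6, Ne6, Kb6, Ka6, Kb5, Kb4, Ka4.
Count: 9.

9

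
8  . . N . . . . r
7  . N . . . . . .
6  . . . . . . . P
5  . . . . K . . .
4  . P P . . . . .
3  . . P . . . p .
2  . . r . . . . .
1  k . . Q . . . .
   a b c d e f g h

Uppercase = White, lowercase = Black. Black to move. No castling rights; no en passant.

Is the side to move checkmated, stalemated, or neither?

neither

Black to move; black king on a1.
In check: yes, from the white queen on d1.
Legal moves for Black: Kb2, Ka2, Rc1.
Black is in check but has 3 legal moves → neither.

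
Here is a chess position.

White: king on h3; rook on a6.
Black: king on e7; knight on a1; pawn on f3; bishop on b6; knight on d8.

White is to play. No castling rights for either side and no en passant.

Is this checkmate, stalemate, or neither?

White to move; white king on h3.
In check: no.
Legal moves for White: Ra8, Ra7+, Rxb6, Ra5, Ra4, Ra3, Ra2, Rxa1, Kh4, Kg4, Kg3, Kh2.
White has 12 legal moves and is not in check → neither.

neither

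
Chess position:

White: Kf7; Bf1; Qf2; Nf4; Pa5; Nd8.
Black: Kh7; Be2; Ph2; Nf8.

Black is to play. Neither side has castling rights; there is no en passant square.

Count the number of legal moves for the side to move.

18

Black to move; king on h7.
In check: no.
Legal moves: Nd7, Ng6, Ne6, Kh8, Kh6, Ba6, Bh5+, Bb5, Bg4, Bc4+, Bf3, Bd3, Bxf1, Bd1, h1=Q, h1=R, h1=B, h1=N.
Count: 18.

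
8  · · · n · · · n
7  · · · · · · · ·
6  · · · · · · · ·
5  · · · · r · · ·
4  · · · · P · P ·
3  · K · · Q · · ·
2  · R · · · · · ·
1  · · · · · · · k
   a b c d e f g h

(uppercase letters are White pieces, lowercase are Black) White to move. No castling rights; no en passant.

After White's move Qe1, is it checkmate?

After Qe1: black king on h1; in check: yes, from the white queen on e1.
King squares — g1: attacked by Qe1; g2: attacked by Rb2; h2: attacked by Rb2.
Black has no legal moves → checkmate.

yes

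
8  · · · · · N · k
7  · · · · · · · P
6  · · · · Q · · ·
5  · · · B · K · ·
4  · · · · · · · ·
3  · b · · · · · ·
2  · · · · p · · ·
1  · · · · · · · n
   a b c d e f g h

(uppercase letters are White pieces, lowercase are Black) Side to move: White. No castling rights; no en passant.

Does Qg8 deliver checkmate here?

After Qg8: black king on h8; in check: yes, from the white queen on g8.
King squares — g7: attacked by Qg8; h7: attacked by Nf8; g8: attacked by Bd5.
Black has no legal moves → checkmate.

yes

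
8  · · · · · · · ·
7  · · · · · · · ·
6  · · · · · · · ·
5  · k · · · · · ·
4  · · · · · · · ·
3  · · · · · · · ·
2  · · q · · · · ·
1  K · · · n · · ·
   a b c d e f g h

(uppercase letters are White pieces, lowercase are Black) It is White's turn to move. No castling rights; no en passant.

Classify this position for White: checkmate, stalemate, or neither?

stalemate

White to move; white king on a1.
In check: no.
King squares — b1: attacked by Qc2; a2: attacked by Qc2; b2: attacked by Qc2.
Legal moves for White: none.
Not in check and no legal moves → stalemate.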